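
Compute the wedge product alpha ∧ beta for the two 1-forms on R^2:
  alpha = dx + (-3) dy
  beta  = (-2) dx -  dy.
alpha ∧ beta = (-7) dx ∧ dy

Distribute the wedge, using dx_i ∧ dx_j = -dx_j ∧ dx_i and dx_i ∧ dx_i = 0. For each pair (i, j) with i < j, the coefficient of dx_i ∧ dx_j in alpha ∧ beta is (alpha_i * beta_j - alpha_j * beta_i). Collecting: alpha ∧ beta = (-7) dx ∧ dy.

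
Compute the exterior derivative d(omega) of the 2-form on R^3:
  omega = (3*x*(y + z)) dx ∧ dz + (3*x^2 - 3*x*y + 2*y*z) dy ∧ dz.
d(omega) = (3*x - 3*y) dx ∧ dy ∧ dz

For a 2-form omega = sum_{i<j} g_{ij} dx_i ∧ dx_j, the exterior derivative is
  d(omega) = sum_{i<j} d(g_{ij}) ∧ dx_i ∧ dx_j = sum_{i<j, k} (∂g_{ij}/∂x_k) dx_k ∧ dx_i ∧ dx_j.
Expand each term, using dx_k ∧ dx_i ∧ dx_j = sgn(permutation) dx_{(a)} ∧ dx_{(b)} ∧ dx_{(c)} with (a < b < c) sorted:
  d(3*x*(y + z)) includes (∂/∂y)(3*x*(y + z)) dy = (3*x) dy, which multiplied by dx ∧ dz gives (-3*x) dx ∧ dy ∧ dz
  d(3*x^2 - 3*x*y + 2*y*z) includes (∂/∂x)(3*x^2 - 3*x*y + 2*y*z) dx = (6*x - 3*y) dx, which multiplied by dy ∧ dz gives (6*x - 3*y) dx ∧ dy ∧ dz
Collecting like 3-forms: d(omega) = (3*x - 3*y) dx ∧ dy ∧ dz.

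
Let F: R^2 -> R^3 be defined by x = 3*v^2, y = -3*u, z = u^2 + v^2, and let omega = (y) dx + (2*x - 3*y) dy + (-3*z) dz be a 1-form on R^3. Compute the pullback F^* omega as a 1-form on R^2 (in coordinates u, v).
F^* omega = (-6*u^3 - 6*u*v^2 - 27*u - 18*v^2) du + (6*v*(-u^2 - 3*u - v^2)) dv

Using F^*(f dg) = (f ∘ F) d(g ∘ F), substitute each coordinate x_i by F_i(u, v) in f_i, and replace dx_i by d F_i = (∂F_i/∂u) du + (∂F_i/∂v) dv.
  For the x component: f_1(F) = -3*u; d F_1 = (0) du + (6*v) dv
  For the y component: f_2(F) = 9*u + 6*v^2; d F_2 = (-3) du + (0) dv
  For the z component: f_3(F) = -3*u^2 - 3*v^2; d F_3 = (2*u) du + (2*v) dv
Combining and collecting du, dv coefficients:
  coeff of du: -6*u^3 - 6*u*v^2 - 27*u - 18*v^2
  coeff of dv: 6*v*(-u^2 - 3*u - v^2)
F^* omega = (-6*u^3 - 6*u*v^2 - 27*u - 18*v^2) du + (6*v*(-u^2 - 3*u - v^2)) dv.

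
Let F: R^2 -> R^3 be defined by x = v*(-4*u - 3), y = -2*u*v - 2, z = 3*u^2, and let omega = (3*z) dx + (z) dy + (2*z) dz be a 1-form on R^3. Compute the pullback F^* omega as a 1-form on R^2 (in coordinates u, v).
F^* omega = (u^2*(36*u - 42*v)) du + (u^2*(-42*u - 27)) dv

Using F^*(f dg) = (f ∘ F) d(g ∘ F), substitute each coordinate x_i by F_i(u, v) in f_i, and replace dx_i by d F_i = (∂F_i/∂u) du + (∂F_i/∂v) dv.
  For the x component: f_1(F) = 9*u^2; d F_1 = (-4*v) du + (-4*u - 3) dv
  For the y component: f_2(F) = 3*u^2; d F_2 = (-2*v) du + (-2*u) dv
  For the z component: f_3(F) = 6*u^2; d F_3 = (6*u) du + (0) dv
Combining and collecting du, dv coefficients:
  coeff of du: u^2*(36*u - 42*v)
  coeff of dv: u^2*(-42*u - 27)
F^* omega = (u^2*(36*u - 42*v)) du + (u^2*(-42*u - 27)) dv.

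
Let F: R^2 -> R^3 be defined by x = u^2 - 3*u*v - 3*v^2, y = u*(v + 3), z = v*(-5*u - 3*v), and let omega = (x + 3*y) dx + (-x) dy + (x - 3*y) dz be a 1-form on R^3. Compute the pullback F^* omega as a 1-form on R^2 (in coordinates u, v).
F^* omega = (2*u^3 - 9*u^2*v + 15*u^2 + 27*u*v^2 + 27*u*v + 27*v^3 + 9*v^2) du + (-9*u^3 + 21*u^2*v + 18*u^2 + 63*u*v^2 + 36*v^3) dv

Using F^*(f dg) = (f ∘ F) d(g ∘ F), substitute each coordinate x_i by F_i(u, v) in f_i, and replace dx_i by d F_i = (∂F_i/∂u) du + (∂F_i/∂v) dv.
  For the x component: f_1(F) = u^2 + 9*u - 3*v^2; d F_1 = (2*u - 3*v) du + (-3*u - 6*v) dv
  For the y component: f_2(F) = -u^2 + 3*u*v + 3*v^2; d F_2 = (v + 3) du + (u) dv
  For the z component: f_3(F) = u^2 - 6*u*v - 9*u - 3*v^2; d F_3 = (-5*v) du + (-5*u - 6*v) dv
Combining and collecting du, dv coefficients:
  coeff of du: 2*u^3 - 9*u^2*v + 15*u^2 + 27*u*v^2 + 27*u*v + 27*v^3 + 9*v^2
  coeff of dv: -9*u^3 + 21*u^2*v + 18*u^2 + 63*u*v^2 + 36*v^3
F^* omega = (2*u^3 - 9*u^2*v + 15*u^2 + 27*u*v^2 + 27*u*v + 27*v^3 + 9*v^2) du + (-9*u^3 + 21*u^2*v + 18*u^2 + 63*u*v^2 + 36*v^3) dv.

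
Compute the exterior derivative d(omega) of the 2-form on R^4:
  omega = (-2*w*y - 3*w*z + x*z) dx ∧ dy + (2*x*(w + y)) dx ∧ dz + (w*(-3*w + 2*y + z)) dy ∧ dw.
d(omega) = (-3*w - x) dx ∧ dy ∧ dz + (-2*y - 3*z) dx ∧ dy ∧ dw + (2*x) dx ∧ dz ∧ dw + (-w) dy ∧ dz ∧ dw

For a 2-form omega = sum_{i<j} g_{ij} dx_i ∧ dx_j, the exterior derivative is
  d(omega) = sum_{i<j} d(g_{ij}) ∧ dx_i ∧ dx_j = sum_{i<j, k} (∂g_{ij}/∂x_k) dx_k ∧ dx_i ∧ dx_j.
Expand each term, using dx_k ∧ dx_i ∧ dx_j = sgn(permutation) dx_{(a)} ∧ dx_{(b)} ∧ dx_{(c)} with (a < b < c) sorted:
  d(-2*w*y - 3*w*z + x*z) includes (∂/∂z)(-2*w*y - 3*w*z + x*z) dz = (-3*w + x) dz, which multiplied by dx ∧ dy gives (-3*w + x) dx ∧ dy ∧ dz
  d(-2*w*y - 3*w*z + x*z) includes (∂/∂w)(-2*w*y - 3*w*z + x*z) dw = (-2*y - 3*z) dw, which multiplied by dx ∧ dy gives (-2*y - 3*z) dx ∧ dy ∧ dw
  d(2*x*(w + y)) includes (∂/∂y)(2*x*(w + y)) dy = (2*x) dy, which multiplied by dx ∧ dz gives (-2*x) dx ∧ dy ∧ dz
  d(2*x*(w + y)) includes (∂/∂w)(2*x*(w + y)) dw = (2*x) dw, which multiplied by dx ∧ dz gives (2*x) dx ∧ dz ∧ dw
  d(w*(-3*w + 2*y + z)) includes (∂/∂z)(w*(-3*w + 2*y + z)) dz = (w) dz, which multiplied by dy ∧ dw gives (-w) dy ∧ dz ∧ dw
Collecting like 3-forms: d(omega) = (-3*w - x) dx ∧ dy ∧ dz + (-2*y - 3*z) dx ∧ dy ∧ dw + (2*x) dx ∧ dz ∧ dw + (-w) dy ∧ dz ∧ dw.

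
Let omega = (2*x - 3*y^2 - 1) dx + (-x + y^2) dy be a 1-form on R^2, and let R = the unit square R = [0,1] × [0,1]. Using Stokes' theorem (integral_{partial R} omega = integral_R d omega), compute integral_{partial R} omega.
integral_(partial R) omega = 2

Stokes: integral_partial_R omega = integral_R d omega with d omega = (∂Q/∂x - ∂P/∂y) dx ∧ dy.
  ∂Q/∂x = -1
  ∂P/∂y = -6*y
  integrand = ∂Q/∂x - ∂P/∂y = 6*y - 1.
Integrating over R: integral_0^1 integral_0^1 (6*y - 1) dx dy = 2.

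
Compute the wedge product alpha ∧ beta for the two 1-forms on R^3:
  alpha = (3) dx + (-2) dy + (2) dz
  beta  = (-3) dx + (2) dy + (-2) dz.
alpha ∧ beta = 0

Distribute the wedge, using dx_i ∧ dx_j = -dx_j ∧ dx_i and dx_i ∧ dx_i = 0. For each pair (i, j) with i < j, the coefficient of dx_i ∧ dx_j in alpha ∧ beta is (alpha_i * beta_j - alpha_j * beta_i). Collecting: alpha ∧ beta = 0.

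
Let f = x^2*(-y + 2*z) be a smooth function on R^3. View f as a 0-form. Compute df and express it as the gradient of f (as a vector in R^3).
df = (2*x*(-y + 2*z)) dx + (-x^2) dy + (2*x^2) dz; grad f = (2*x*(-y + 2*z), -x^2, 2*x^2)

For a 0-form f, d f = (∂f/∂x) dx + (∂f/∂y) dy + (∂f/∂z) dz. The components of the vector representation are exactly the entries of grad f in Cartesian coordinates:
  ∂f/∂x = 2*x*(-y + 2*z)
  ∂f/∂y = -x^2
  ∂f/∂z = 2*x^2.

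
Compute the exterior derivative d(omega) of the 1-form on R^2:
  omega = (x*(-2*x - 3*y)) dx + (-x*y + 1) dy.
d(omega) = (3*x - y) dx ∧ dy

For a 1-form omega = sum_i f_i dx_i, the exterior derivative is
  d(omega) = sum_{i < j} (∂f_j/∂x_i - ∂f_i/∂x_j) dx_i ∧ dx_j.
  coefficient of dx ∧ dy: ∂f_2/∂x - ∂f_1/∂y = ∂(-x*y + 1)/∂x - ∂(x*(-2*x - 3*y))/∂y = 3*x - y
Assembling: d(omega) = (3*x - y) dx ∧ dy.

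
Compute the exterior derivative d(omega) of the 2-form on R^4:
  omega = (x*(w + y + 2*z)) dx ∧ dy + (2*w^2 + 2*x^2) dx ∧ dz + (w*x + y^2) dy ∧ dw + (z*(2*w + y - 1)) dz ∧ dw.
d(omega) = (2*x) dx ∧ dy ∧ dz + (w + x) dx ∧ dy ∧ dw + (4*w) dx ∧ dz ∧ dw + (z) dy ∧ dz ∧ dw

For a 2-form omega = sum_{i<j} g_{ij} dx_i ∧ dx_j, the exterior derivative is
  d(omega) = sum_{i<j} d(g_{ij}) ∧ dx_i ∧ dx_j = sum_{i<j, k} (∂g_{ij}/∂x_k) dx_k ∧ dx_i ∧ dx_j.
Expand each term, using dx_k ∧ dx_i ∧ dx_j = sgn(permutation) dx_{(a)} ∧ dx_{(b)} ∧ dx_{(c)} with (a < b < c) sorted:
  d(x*(w + y + 2*z)) includes (∂/∂z)(x*(w + y + 2*z)) dz = (2*x) dz, which multiplied by dx ∧ dy gives (2*x) dx ∧ dy ∧ dz
  d(x*(w + y + 2*z)) includes (∂/∂w)(x*(w + y + 2*z)) dw = (x) dw, which multiplied by dx ∧ dy gives (x) dx ∧ dy ∧ dw
  d(2*w^2 + 2*x^2) includes (∂/∂w)(2*w^2 + 2*x^2) dw = (4*w) dw, which multiplied by dx ∧ dz gives (4*w) dx ∧ dz ∧ dw
  d(w*x + y^2) includes (∂/∂x)(w*x + y^2) dx = (w) dx, which multiplied by dy ∧ dw gives (w) dx ∧ dy ∧ dw
  d(z*(2*w + y - 1)) includes (∂/∂y)(z*(2*w + y - 1)) dy = (z) dy, which multiplied by dz ∧ dw gives (z) dy ∧ dz ∧ dw
Collecting like 3-forms: d(omega) = (2*x) dx ∧ dy ∧ dz + (w + x) dx ∧ dy ∧ dw + (4*w) dx ∧ dz ∧ dw + (z) dy ∧ dz ∧ dw.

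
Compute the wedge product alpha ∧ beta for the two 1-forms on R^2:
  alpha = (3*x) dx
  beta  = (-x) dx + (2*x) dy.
alpha ∧ beta = (6*x^2) dx ∧ dy

Distribute the wedge, using dx_i ∧ dx_j = -dx_j ∧ dx_i and dx_i ∧ dx_i = 0. For each pair (i, j) with i < j, the coefficient of dx_i ∧ dx_j in alpha ∧ beta is (alpha_i * beta_j - alpha_j * beta_i). Collecting: alpha ∧ beta = (6*x^2) dx ∧ dy.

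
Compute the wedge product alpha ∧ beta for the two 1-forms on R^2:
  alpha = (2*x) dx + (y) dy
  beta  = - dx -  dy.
alpha ∧ beta = (-2*x + y) dx ∧ dy

Distribute the wedge, using dx_i ∧ dx_j = -dx_j ∧ dx_i and dx_i ∧ dx_i = 0. For each pair (i, j) with i < j, the coefficient of dx_i ∧ dx_j in alpha ∧ beta is (alpha_i * beta_j - alpha_j * beta_i). Collecting: alpha ∧ beta = (-2*x + y) dx ∧ dy.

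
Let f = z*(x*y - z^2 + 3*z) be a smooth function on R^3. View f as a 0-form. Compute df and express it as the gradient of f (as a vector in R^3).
df = (y*z) dx + (x*z) dy + (x*y - 3*z^2 + 6*z) dz; grad f = (y*z, x*z, x*y - 3*z^2 + 6*z)

For a 0-form f, d f = (∂f/∂x) dx + (∂f/∂y) dy + (∂f/∂z) dz. The components of the vector representation are exactly the entries of grad f in Cartesian coordinates:
  ∂f/∂x = y*z
  ∂f/∂y = x*z
  ∂f/∂z = x*y - 3*z^2 + 6*z.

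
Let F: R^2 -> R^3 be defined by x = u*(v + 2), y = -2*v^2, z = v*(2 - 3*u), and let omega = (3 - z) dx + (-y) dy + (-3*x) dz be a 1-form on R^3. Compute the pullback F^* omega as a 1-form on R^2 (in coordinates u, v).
F^* omega = (12*u*v^2 + 24*u*v - 2*v^2 - v + 6) du + (12*u^2*v + 18*u^2 - 8*u*v - 9*u - 8*v^3) dv

Using F^*(f dg) = (f ∘ F) d(g ∘ F), substitute each coordinate x_i by F_i(u, v) in f_i, and replace dx_i by d F_i = (∂F_i/∂u) du + (∂F_i/∂v) dv.
  For the x component: f_1(F) = 3*u*v - 2*v + 3; d F_1 = (v + 2) du + (u) dv
  For the y component: f_2(F) = 2*v^2; d F_2 = (0) du + (-4*v) dv
  For the z component: f_3(F) = 3*u*(-v - 2); d F_3 = (-3*v) du + (2 - 3*u) dv
Combining and collecting du, dv coefficients:
  coeff of du: 12*u*v^2 + 24*u*v - 2*v^2 - v + 6
  coeff of dv: 12*u^2*v + 18*u^2 - 8*u*v - 9*u - 8*v^3
F^* omega = (12*u*v^2 + 24*u*v - 2*v^2 - v + 6) du + (12*u^2*v + 18*u^2 - 8*u*v - 9*u - 8*v^3) dv.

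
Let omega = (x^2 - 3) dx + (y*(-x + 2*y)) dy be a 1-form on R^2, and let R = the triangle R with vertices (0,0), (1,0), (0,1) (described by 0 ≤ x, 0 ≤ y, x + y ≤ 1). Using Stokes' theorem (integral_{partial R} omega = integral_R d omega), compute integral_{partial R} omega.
integral_(partial R) omega = -1/6

Stokes: integral_partial_R omega = integral_R d omega with d omega = (∂Q/∂x - ∂P/∂y) dx ∧ dy.
  ∂Q/∂x = -y
  ∂P/∂y = 0
  integrand = ∂Q/∂x - ∂P/∂y = -y.
Integrating over R: integral_0^1 integral_0^{1-x} (-y) dy dx = -1/6.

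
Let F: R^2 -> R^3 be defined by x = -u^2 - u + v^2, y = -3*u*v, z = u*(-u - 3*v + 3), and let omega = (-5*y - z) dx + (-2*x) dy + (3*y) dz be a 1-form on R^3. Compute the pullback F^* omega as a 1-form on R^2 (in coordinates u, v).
F^* omega = (-2*u^3 - 24*u^2*v + 5*u^2 + 27*u*v^2 - 51*u*v + 3*u + 6*v^3) du + (u*(-6*u^2 + 29*u*v - 6*u + 42*v^2 - 6*v)) dv

Using F^*(f dg) = (f ∘ F) d(g ∘ F), substitute each coordinate x_i by F_i(u, v) in f_i, and replace dx_i by d F_i = (∂F_i/∂u) du + (∂F_i/∂v) dv.
  For the x component: f_1(F) = u*(u + 18*v - 3); d F_1 = (-2*u - 1) du + (2*v) dv
  For the y component: f_2(F) = 2*u^2 + 2*u - 2*v^2; d F_2 = (-3*v) du + (-3*u) dv
  For the z component: f_3(F) = -9*u*v; d F_3 = (-2*u - 3*v + 3) du + (-3*u) dv
Combining and collecting du, dv coefficients:
  coeff of du: -2*u^3 - 24*u^2*v + 5*u^2 + 27*u*v^2 - 51*u*v + 3*u + 6*v^3
  coeff of dv: u*(-6*u^2 + 29*u*v - 6*u + 42*v^2 - 6*v)
F^* omega = (-2*u^3 - 24*u^2*v + 5*u^2 + 27*u*v^2 - 51*u*v + 3*u + 6*v^3) du + (u*(-6*u^2 + 29*u*v - 6*u + 42*v^2 - 6*v)) dv.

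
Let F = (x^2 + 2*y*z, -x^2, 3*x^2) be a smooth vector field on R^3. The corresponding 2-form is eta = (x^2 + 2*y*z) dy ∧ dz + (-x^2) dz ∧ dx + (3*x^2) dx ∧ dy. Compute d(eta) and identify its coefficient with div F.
d(eta) = (2*x) dx ∧ dy ∧ dz; div F = 2*x

For a 2-form in R^3 of the form above, applying d gives a 3-form with coefficient ∂P/∂x + ∂Q/∂y + ∂R/∂z:
  ∂P/∂x = 2*x
  ∂Q/∂y = 0
  ∂R/∂z = 0
Sum = 2*x, which is exactly div F.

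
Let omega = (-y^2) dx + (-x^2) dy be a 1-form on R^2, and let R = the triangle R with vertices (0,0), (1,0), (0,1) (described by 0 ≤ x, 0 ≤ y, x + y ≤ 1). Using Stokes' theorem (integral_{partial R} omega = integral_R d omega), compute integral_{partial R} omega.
integral_(partial R) omega = 0

Stokes: integral_partial_R omega = integral_R d omega with d omega = (∂Q/∂x - ∂P/∂y) dx ∧ dy.
  ∂Q/∂x = -2*x
  ∂P/∂y = -2*y
  integrand = ∂Q/∂x - ∂P/∂y = -2*x + 2*y.
Integrating over R: integral_0^1 integral_0^{1-x} (-2*x + 2*y) dy dx = 0.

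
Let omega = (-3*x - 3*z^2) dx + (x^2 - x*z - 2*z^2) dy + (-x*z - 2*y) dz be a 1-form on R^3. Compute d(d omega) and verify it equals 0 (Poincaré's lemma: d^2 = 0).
d(d omega) = 0

Step 1: d omega = sum_{i<j} (∂f_j/∂x_i - ∂f_i/∂x_j) dx_i ∧ dx_j:
  coeff of dx ∧ dy: 2*x - z
  coeff of dx ∧ dz: 5*z
  coeff of dy ∧ dz: x + 4*z - 2
Step 2: Apply d again to each 2-form coefficient. The only possible 3-form in R^3 is dx ∧ dy ∧ dz, with coefficient
  ∂(coeff of dy∧dz)/∂x - ∂(coeff of dx∧dz)/∂y + ∂(coeff of dx∧dy)/∂z
  = ∂/∂x (x + 4*z - 2) - ∂/∂y (5*z) + ∂/∂z (2*x - z).
Each of these terms simplifies to sums of mixed partials that cancel in pairs. The result is 0 (by equality of mixed partials for smooth functions — Schwarz / Clairaut).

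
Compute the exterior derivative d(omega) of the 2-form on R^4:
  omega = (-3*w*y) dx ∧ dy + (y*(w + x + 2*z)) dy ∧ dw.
d(omega) = (-2*y) dx ∧ dy ∧ dw + (-2*y) dy ∧ dz ∧ dw

For a 2-form omega = sum_{i<j} g_{ij} dx_i ∧ dx_j, the exterior derivative is
  d(omega) = sum_{i<j} d(g_{ij}) ∧ dx_i ∧ dx_j = sum_{i<j, k} (∂g_{ij}/∂x_k) dx_k ∧ dx_i ∧ dx_j.
Expand each term, using dx_k ∧ dx_i ∧ dx_j = sgn(permutation) dx_{(a)} ∧ dx_{(b)} ∧ dx_{(c)} with (a < b < c) sorted:
  d(-3*w*y) includes (∂/∂w)(-3*w*y) dw = (-3*y) dw, which multiplied by dx ∧ dy gives (-3*y) dx ∧ dy ∧ dw
  d(y*(w + x + 2*z)) includes (∂/∂x)(y*(w + x + 2*z)) dx = (y) dx, which multiplied by dy ∧ dw gives (y) dx ∧ dy ∧ dw
  d(y*(w + x + 2*z)) includes (∂/∂z)(y*(w + x + 2*z)) dz = (2*y) dz, which multiplied by dy ∧ dw gives (-2*y) dy ∧ dz ∧ dw
Collecting like 3-forms: d(omega) = (-2*y) dx ∧ dy ∧ dw + (-2*y) dy ∧ dz ∧ dw.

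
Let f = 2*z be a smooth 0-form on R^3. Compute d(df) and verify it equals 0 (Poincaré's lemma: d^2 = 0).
d(df) = 0

Step 1: df = sum_i (∂f/∂x_i) dx_i = (0) dx + (0) dy + (2) dz.
Step 2: Apply d again. Using the 1-form formula, the coefficient of dx ∧ dy in d(df) is ∂^2 f/∂x ∂y - ∂^2 f/∂y ∂x = (0) - (0) = 0 (equality of mixed partials for smooth f).
Similarly for dx ∧ dz and dy ∧ dz — all coefficients vanish. So d(df) = 0.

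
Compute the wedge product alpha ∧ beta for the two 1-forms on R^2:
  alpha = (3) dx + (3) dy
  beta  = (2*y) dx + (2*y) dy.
alpha ∧ beta = 0

Distribute the wedge, using dx_i ∧ dx_j = -dx_j ∧ dx_i and dx_i ∧ dx_i = 0. For each pair (i, j) with i < j, the coefficient of dx_i ∧ dx_j in alpha ∧ beta is (alpha_i * beta_j - alpha_j * beta_i). Collecting: alpha ∧ beta = 0.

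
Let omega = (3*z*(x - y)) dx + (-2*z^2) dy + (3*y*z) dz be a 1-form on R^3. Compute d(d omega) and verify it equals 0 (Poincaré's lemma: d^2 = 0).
d(d omega) = 0

Step 1: d omega = sum_{i<j} (∂f_j/∂x_i - ∂f_i/∂x_j) dx_i ∧ dx_j:
  coeff of dx ∧ dy: 3*z
  coeff of dx ∧ dz: -3*x + 3*y
  coeff of dy ∧ dz: 7*z
Step 2: Apply d again to each 2-form coefficient. The only possible 3-form in R^3 is dx ∧ dy ∧ dz, with coefficient
  ∂(coeff of dy∧dz)/∂x - ∂(coeff of dx∧dz)/∂y + ∂(coeff of dx∧dy)/∂z
  = ∂/∂x (7*z) - ∂/∂y (-3*x + 3*y) + ∂/∂z (3*z).
Each of these terms simplifies to sums of mixed partials that cancel in pairs. The result is 0 (by equality of mixed partials for smooth functions — Schwarz / Clairaut).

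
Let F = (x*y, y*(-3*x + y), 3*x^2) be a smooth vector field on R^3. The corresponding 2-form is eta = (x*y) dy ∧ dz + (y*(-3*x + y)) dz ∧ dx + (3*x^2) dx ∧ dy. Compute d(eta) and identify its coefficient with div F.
d(eta) = (-3*x + 3*y) dx ∧ dy ∧ dz; div F = -3*x + 3*y

For a 2-form in R^3 of the form above, applying d gives a 3-form with coefficient ∂P/∂x + ∂Q/∂y + ∂R/∂z:
  ∂P/∂x = y
  ∂Q/∂y = -3*x + 2*y
  ∂R/∂z = 0
Sum = -3*x + 3*y, which is exactly div F.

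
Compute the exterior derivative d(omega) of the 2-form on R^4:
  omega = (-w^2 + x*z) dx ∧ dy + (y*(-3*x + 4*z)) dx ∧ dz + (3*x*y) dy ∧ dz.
d(omega) = (4*x + 3*y - 4*z) dx ∧ dy ∧ dz + (-2*w) dx ∧ dy ∧ dw

For a 2-form omega = sum_{i<j} g_{ij} dx_i ∧ dx_j, the exterior derivative is
  d(omega) = sum_{i<j} d(g_{ij}) ∧ dx_i ∧ dx_j = sum_{i<j, k} (∂g_{ij}/∂x_k) dx_k ∧ dx_i ∧ dx_j.
Expand each term, using dx_k ∧ dx_i ∧ dx_j = sgn(permutation) dx_{(a)} ∧ dx_{(b)} ∧ dx_{(c)} with (a < b < c) sorted:
  d(-w^2 + x*z) includes (∂/∂z)(-w^2 + x*z) dz = (x) dz, which multiplied by dx ∧ dy gives (x) dx ∧ dy ∧ dz
  d(-w^2 + x*z) includes (∂/∂w)(-w^2 + x*z) dw = (-2*w) dw, which multiplied by dx ∧ dy gives (-2*w) dx ∧ dy ∧ dw
  d(y*(-3*x + 4*z)) includes (∂/∂y)(y*(-3*x + 4*z)) dy = (-3*x + 4*z) dy, which multiplied by dx ∧ dz gives (3*x - 4*z) dx ∧ dy ∧ dz
  d(3*x*y) includes (∂/∂x)(3*x*y) dx = (3*y) dx, which multiplied by dy ∧ dz gives (3*y) dx ∧ dy ∧ dz
Collecting like 3-forms: d(omega) = (4*x + 3*y - 4*z) dx ∧ dy ∧ dz + (-2*w) dx ∧ dy ∧ dw.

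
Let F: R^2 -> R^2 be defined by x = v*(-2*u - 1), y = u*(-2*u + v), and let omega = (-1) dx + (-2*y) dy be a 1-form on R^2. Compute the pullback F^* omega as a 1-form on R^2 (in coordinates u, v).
F^* omega = (-16*u^3 + 12*u^2*v - 2*u*v^2 + 2*v) du + (4*u^3 - 2*u^2*v + 2*u + 1) dv

Using F^*(f dg) = (f ∘ F) d(g ∘ F), substitute each coordinate x_i by F_i(u, v) in f_i, and replace dx_i by d F_i = (∂F_i/∂u) du + (∂F_i/∂v) dv.
  For the x component: f_1(F) = -1; d F_1 = (-2*v) du + (-2*u - 1) dv
  For the y component: f_2(F) = 2*u*(2*u - v); d F_2 = (-4*u + v) du + (u) dv
Combining and collecting du, dv coefficients:
  coeff of du: -16*u^3 + 12*u^2*v - 2*u*v^2 + 2*v
  coeff of dv: 4*u^3 - 2*u^2*v + 2*u + 1
F^* omega = (-16*u^3 + 12*u^2*v - 2*u*v^2 + 2*v) du + (4*u^3 - 2*u^2*v + 2*u + 1) dv.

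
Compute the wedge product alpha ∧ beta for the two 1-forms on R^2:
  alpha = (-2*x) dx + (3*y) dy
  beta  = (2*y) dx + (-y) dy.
alpha ∧ beta = (2*y*(x - 3*y)) dx ∧ dy

Distribute the wedge, using dx_i ∧ dx_j = -dx_j ∧ dx_i and dx_i ∧ dx_i = 0. For each pair (i, j) with i < j, the coefficient of dx_i ∧ dx_j in alpha ∧ beta is (alpha_i * beta_j - alpha_j * beta_i). Collecting: alpha ∧ beta = (2*y*(x - 3*y)) dx ∧ dy.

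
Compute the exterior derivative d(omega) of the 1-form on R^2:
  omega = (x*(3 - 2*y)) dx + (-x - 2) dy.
d(omega) = (2*x - 1) dx ∧ dy

For a 1-form omega = sum_i f_i dx_i, the exterior derivative is
  d(omega) = sum_{i < j} (∂f_j/∂x_i - ∂f_i/∂x_j) dx_i ∧ dx_j.
  coefficient of dx ∧ dy: ∂f_2/∂x - ∂f_1/∂y = ∂(-x - 2)/∂x - ∂(x*(3 - 2*y))/∂y = 2*x - 1
Assembling: d(omega) = (2*x - 1) dx ∧ dy.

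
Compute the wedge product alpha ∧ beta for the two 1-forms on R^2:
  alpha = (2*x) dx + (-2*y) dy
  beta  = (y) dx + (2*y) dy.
alpha ∧ beta = (2*y*(2*x + y)) dx ∧ dy

Distribute the wedge, using dx_i ∧ dx_j = -dx_j ∧ dx_i and dx_i ∧ dx_i = 0. For each pair (i, j) with i < j, the coefficient of dx_i ∧ dx_j in alpha ∧ beta is (alpha_i * beta_j - alpha_j * beta_i). Collecting: alpha ∧ beta = (2*y*(2*x + y)) dx ∧ dy.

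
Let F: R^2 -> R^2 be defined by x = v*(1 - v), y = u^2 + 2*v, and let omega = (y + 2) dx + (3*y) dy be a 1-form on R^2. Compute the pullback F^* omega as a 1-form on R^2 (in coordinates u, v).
F^* omega = (6*u*(u^2 + 2*v)) du + (-2*u^2*v + 7*u^2 - 4*v^2 + 10*v + 2) dv

Using F^*(f dg) = (f ∘ F) d(g ∘ F), substitute each coordinate x_i by F_i(u, v) in f_i, and replace dx_i by d F_i = (∂F_i/∂u) du + (∂F_i/∂v) dv.
  For the x component: f_1(F) = u^2 + 2*v + 2; d F_1 = (0) du + (1 - 2*v) dv
  For the y component: f_2(F) = 3*u^2 + 6*v; d F_2 = (2*u) du + (2) dv
Combining and collecting du, dv coefficients:
  coeff of du: 6*u*(u^2 + 2*v)
  coeff of dv: -2*u^2*v + 7*u^2 - 4*v^2 + 10*v + 2
F^* omega = (6*u*(u^2 + 2*v)) du + (-2*u^2*v + 7*u^2 - 4*v^2 + 10*v + 2) dv.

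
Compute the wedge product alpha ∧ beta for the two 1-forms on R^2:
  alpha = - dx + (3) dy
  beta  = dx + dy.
alpha ∧ beta = (-4) dx ∧ dy

Distribute the wedge, using dx_i ∧ dx_j = -dx_j ∧ dx_i and dx_i ∧ dx_i = 0. For each pair (i, j) with i < j, the coefficient of dx_i ∧ dx_j in alpha ∧ beta is (alpha_i * beta_j - alpha_j * beta_i). Collecting: alpha ∧ beta = (-4) dx ∧ dy.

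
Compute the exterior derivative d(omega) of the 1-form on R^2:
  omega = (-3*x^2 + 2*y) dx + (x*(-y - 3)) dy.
d(omega) = (-y - 5) dx ∧ dy

For a 1-form omega = sum_i f_i dx_i, the exterior derivative is
  d(omega) = sum_{i < j} (∂f_j/∂x_i - ∂f_i/∂x_j) dx_i ∧ dx_j.
  coefficient of dx ∧ dy: ∂f_2/∂x - ∂f_1/∂y = ∂(x*(-y - 3))/∂x - ∂(-3*x^2 + 2*y)/∂y = -y - 5
Assembling: d(omega) = (-y - 5) dx ∧ dy.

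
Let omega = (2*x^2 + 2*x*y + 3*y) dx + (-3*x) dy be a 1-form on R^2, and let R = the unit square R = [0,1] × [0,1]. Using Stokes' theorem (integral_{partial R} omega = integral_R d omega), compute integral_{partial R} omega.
integral_(partial R) omega = -7

Stokes: integral_partial_R omega = integral_R d omega with d omega = (∂Q/∂x - ∂P/∂y) dx ∧ dy.
  ∂Q/∂x = -3
  ∂P/∂y = 2*x + 3
  integrand = ∂Q/∂x - ∂P/∂y = -2*x - 6.
Integrating over R: integral_0^1 integral_0^1 (-2*x - 6) dx dy = -7.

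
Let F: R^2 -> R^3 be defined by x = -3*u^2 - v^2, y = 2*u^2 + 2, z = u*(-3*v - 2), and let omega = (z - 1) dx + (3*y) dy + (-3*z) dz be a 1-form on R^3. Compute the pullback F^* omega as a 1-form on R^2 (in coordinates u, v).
F^* omega = (3*u*(8*u^2 + 6*u*v + 4*u - 9*v^2 - 12*v + 6)) du + (-27*u^2*v - 18*u^2 + 6*u*v^2 + 4*u*v + 2*v) dv

Using F^*(f dg) = (f ∘ F) d(g ∘ F), substitute each coordinate x_i by F_i(u, v) in f_i, and replace dx_i by d F_i = (∂F_i/∂u) du + (∂F_i/∂v) dv.
  For the x component: f_1(F) = -3*u*v - 2*u - 1; d F_1 = (-6*u) du + (-2*v) dv
  For the y component: f_2(F) = 6*u^2 + 6; d F_2 = (4*u) du + (0) dv
  For the z component: f_3(F) = 3*u*(3*v + 2); d F_3 = (-3*v - 2) du + (-3*u) dv
Combining and collecting du, dv coefficients:
  coeff of du: 3*u*(8*u^2 + 6*u*v + 4*u - 9*v^2 - 12*v + 6)
  coeff of dv: -27*u^2*v - 18*u^2 + 6*u*v^2 + 4*u*v + 2*v
F^* omega = (3*u*(8*u^2 + 6*u*v + 4*u - 9*v^2 - 12*v + 6)) du + (-27*u^2*v - 18*u^2 + 6*u*v^2 + 4*u*v + 2*v) dv.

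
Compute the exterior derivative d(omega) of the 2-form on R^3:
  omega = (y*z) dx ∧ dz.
d(omega) = (-z) dx ∧ dy ∧ dz

For a 2-form omega = sum_{i<j} g_{ij} dx_i ∧ dx_j, the exterior derivative is
  d(omega) = sum_{i<j} d(g_{ij}) ∧ dx_i ∧ dx_j = sum_{i<j, k} (∂g_{ij}/∂x_k) dx_k ∧ dx_i ∧ dx_j.
Expand each term, using dx_k ∧ dx_i ∧ dx_j = sgn(permutation) dx_{(a)} ∧ dx_{(b)} ∧ dx_{(c)} with (a < b < c) sorted:
  d(y*z) includes (∂/∂y)(y*z) dy = (z) dy, which multiplied by dx ∧ dz gives (-z) dx ∧ dy ∧ dz
Collecting like 3-forms: d(omega) = (-z) dx ∧ dy ∧ dz.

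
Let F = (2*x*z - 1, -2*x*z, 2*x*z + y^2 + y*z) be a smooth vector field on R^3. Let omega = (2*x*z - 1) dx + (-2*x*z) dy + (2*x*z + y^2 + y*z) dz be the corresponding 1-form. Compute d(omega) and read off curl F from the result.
d(omega) = (2*x + 2*y + z) dy ∧ dz + (2*x - 2*z) dz ∧ dx + (-2*z) dx ∧ dy; curl F = (2*x + 2*y + z, 2*x - 2*z, -2*z)

d omega = sum_{i<j} (∂f_j/∂x_i - ∂f_i/∂x_j) dx_i ∧ dx_j. Under the identification (dy ∧ dz, dz ∧ dx, dx ∧ dy) ↔ (e_x, e_y, e_z), the coefficients are exactly the components of curl F. Compute:
  ∂R/∂y - ∂Q/∂z = (2*y + z) - (-2*x) = 2*x + 2*y + z
  ∂P/∂z - ∂R/∂x = (2*x) - (2*z) = 2*x - 2*z
  ∂Q/∂x - ∂P/∂y = (-2*z) - (0) = -2*z.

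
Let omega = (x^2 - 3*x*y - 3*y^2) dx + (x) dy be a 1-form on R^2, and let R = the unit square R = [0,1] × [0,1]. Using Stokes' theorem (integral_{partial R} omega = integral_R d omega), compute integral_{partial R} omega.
integral_(partial R) omega = 11/2

Stokes: integral_partial_R omega = integral_R d omega with d omega = (∂Q/∂x - ∂P/∂y) dx ∧ dy.
  ∂Q/∂x = 1
  ∂P/∂y = -3*x - 6*y
  integrand = ∂Q/∂x - ∂P/∂y = 3*x + 6*y + 1.
Integrating over R: integral_0^1 integral_0^1 (3*x + 6*y + 1) dx dy = 11/2.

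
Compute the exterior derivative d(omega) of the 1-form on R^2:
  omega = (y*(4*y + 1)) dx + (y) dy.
d(omega) = (-8*y - 1) dx ∧ dy

For a 1-form omega = sum_i f_i dx_i, the exterior derivative is
  d(omega) = sum_{i < j} (∂f_j/∂x_i - ∂f_i/∂x_j) dx_i ∧ dx_j.
  coefficient of dx ∧ dy: ∂f_2/∂x - ∂f_1/∂y = ∂(y)/∂x - ∂(y*(4*y + 1))/∂y = -8*y - 1
Assembling: d(omega) = (-8*y - 1) dx ∧ dy.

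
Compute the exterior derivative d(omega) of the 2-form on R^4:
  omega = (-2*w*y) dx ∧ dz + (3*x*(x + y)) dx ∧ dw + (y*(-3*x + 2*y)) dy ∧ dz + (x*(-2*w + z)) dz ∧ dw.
d(omega) = (2*w - 3*y) dx ∧ dy ∧ dz + (-2*w - 2*y + z) dx ∧ dz ∧ dw + (-3*x) dx ∧ dy ∧ dw

For a 2-form omega = sum_{i<j} g_{ij} dx_i ∧ dx_j, the exterior derivative is
  d(omega) = sum_{i<j} d(g_{ij}) ∧ dx_i ∧ dx_j = sum_{i<j, k} (∂g_{ij}/∂x_k) dx_k ∧ dx_i ∧ dx_j.
Expand each term, using dx_k ∧ dx_i ∧ dx_j = sgn(permutation) dx_{(a)} ∧ dx_{(b)} ∧ dx_{(c)} with (a < b < c) sorted:
  d(-2*w*y) includes (∂/∂y)(-2*w*y) dy = (-2*w) dy, which multiplied by dx ∧ dz gives (2*w) dx ∧ dy ∧ dz
  d(-2*w*y) includes (∂/∂w)(-2*w*y) dw = (-2*y) dw, which multiplied by dx ∧ dz gives (-2*y) dx ∧ dz ∧ dw
  d(3*x*(x + y)) includes (∂/∂y)(3*x*(x + y)) dy = (3*x) dy, which multiplied by dx ∧ dw gives (-3*x) dx ∧ dy ∧ dw
  d(y*(-3*x + 2*y)) includes (∂/∂x)(y*(-3*x + 2*y)) dx = (-3*y) dx, which multiplied by dy ∧ dz gives (-3*y) dx ∧ dy ∧ dz
  d(x*(-2*w + z)) includes (∂/∂x)(x*(-2*w + z)) dx = (-2*w + z) dx, which multiplied by dz ∧ dw gives (-2*w + z) dx ∧ dz ∧ dw
Collecting like 3-forms: d(omega) = (2*w - 3*y) dx ∧ dy ∧ dz + (-2*w - 2*y + z) dx ∧ dz ∧ dw + (-3*x) dx ∧ dy ∧ dw.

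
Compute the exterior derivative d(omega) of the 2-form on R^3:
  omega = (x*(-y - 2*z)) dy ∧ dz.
d(omega) = (-y - 2*z) dx ∧ dy ∧ dz

For a 2-form omega = sum_{i<j} g_{ij} dx_i ∧ dx_j, the exterior derivative is
  d(omega) = sum_{i<j} d(g_{ij}) ∧ dx_i ∧ dx_j = sum_{i<j, k} (∂g_{ij}/∂x_k) dx_k ∧ dx_i ∧ dx_j.
Expand each term, using dx_k ∧ dx_i ∧ dx_j = sgn(permutation) dx_{(a)} ∧ dx_{(b)} ∧ dx_{(c)} with (a < b < c) sorted:
  d(x*(-y - 2*z)) includes (∂/∂x)(x*(-y - 2*z)) dx = (-y - 2*z) dx, which multiplied by dy ∧ dz gives (-y - 2*z) dx ∧ dy ∧ dz
Collecting like 3-forms: d(omega) = (-y - 2*z) dx ∧ dy ∧ dz.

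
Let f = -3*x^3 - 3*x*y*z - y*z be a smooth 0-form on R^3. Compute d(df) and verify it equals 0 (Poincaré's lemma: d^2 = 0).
d(df) = 0

Step 1: df = sum_i (∂f/∂x_i) dx_i = (-9*x^2 - 3*y*z) dx + (z*(-3*x - 1)) dy + (y*(-3*x - 1)) dz.
Step 2: Apply d again. Using the 1-form formula, the coefficient of dx ∧ dy in d(df) is ∂^2 f/∂x ∂y - ∂^2 f/∂y ∂x = (-3*z) - (-3*z) = 0 (equality of mixed partials for smooth f).
Similarly for dx ∧ dz and dy ∧ dz — all coefficients vanish. So d(df) = 0.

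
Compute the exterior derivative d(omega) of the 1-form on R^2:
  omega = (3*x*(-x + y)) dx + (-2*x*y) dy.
d(omega) = (-3*x - 2*y) dx ∧ dy

For a 1-form omega = sum_i f_i dx_i, the exterior derivative is
  d(omega) = sum_{i < j} (∂f_j/∂x_i - ∂f_i/∂x_j) dx_i ∧ dx_j.
  coefficient of dx ∧ dy: ∂f_2/∂x - ∂f_1/∂y = ∂(-2*x*y)/∂x - ∂(3*x*(-x + y))/∂y = -3*x - 2*y
Assembling: d(omega) = (-3*x - 2*y) dx ∧ dy.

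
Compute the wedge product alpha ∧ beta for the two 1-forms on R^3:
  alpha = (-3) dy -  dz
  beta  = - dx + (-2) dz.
alpha ∧ beta = (-3) dx ∧ dy + (6) dy ∧ dz + (-1) dx ∧ dz

Distribute the wedge, using dx_i ∧ dx_j = -dx_j ∧ dx_i and dx_i ∧ dx_i = 0. For each pair (i, j) with i < j, the coefficient of dx_i ∧ dx_j in alpha ∧ beta is (alpha_i * beta_j - alpha_j * beta_i). Collecting: alpha ∧ beta = (-3) dx ∧ dy + (6) dy ∧ dz + (-1) dx ∧ dz.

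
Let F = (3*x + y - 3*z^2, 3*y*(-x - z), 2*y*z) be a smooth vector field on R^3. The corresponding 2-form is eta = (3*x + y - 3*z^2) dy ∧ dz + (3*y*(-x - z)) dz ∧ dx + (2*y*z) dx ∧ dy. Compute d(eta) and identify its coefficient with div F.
d(eta) = (-3*x + 2*y - 3*z + 3) dx ∧ dy ∧ dz; div F = -3*x + 2*y - 3*z + 3

For a 2-form in R^3 of the form above, applying d gives a 3-form with coefficient ∂P/∂x + ∂Q/∂y + ∂R/∂z:
  ∂P/∂x = 3
  ∂Q/∂y = -3*x - 3*z
  ∂R/∂z = 2*y
Sum = -3*x + 2*y - 3*z + 3, which is exactly div F.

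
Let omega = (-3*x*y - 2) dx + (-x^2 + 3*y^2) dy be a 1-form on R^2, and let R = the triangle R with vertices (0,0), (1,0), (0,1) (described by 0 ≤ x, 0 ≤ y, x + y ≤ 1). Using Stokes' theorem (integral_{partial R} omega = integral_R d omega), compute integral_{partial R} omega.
integral_(partial R) omega = 1/6

Stokes: integral_partial_R omega = integral_R d omega with d omega = (∂Q/∂x - ∂P/∂y) dx ∧ dy.
  ∂Q/∂x = -2*x
  ∂P/∂y = -3*x
  integrand = ∂Q/∂x - ∂P/∂y = x.
Integrating over R: integral_0^1 integral_0^{1-x} (x) dy dx = 1/6.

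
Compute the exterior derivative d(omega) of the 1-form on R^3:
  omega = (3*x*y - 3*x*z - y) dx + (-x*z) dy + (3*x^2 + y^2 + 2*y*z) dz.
d(omega) = (-3*x - z + 1) dx ∧ dy + (9*x) dx ∧ dz + (x + 2*y + 2*z) dy ∧ dz

For a 1-form omega = sum_i f_i dx_i, the exterior derivative is
  d(omega) = sum_{i < j} (∂f_j/∂x_i - ∂f_i/∂x_j) dx_i ∧ dx_j.
  coefficient of dx ∧ dy: ∂f_2/∂x - ∂f_1/∂y = ∂(-x*z)/∂x - ∂(3*x*y - 3*x*z - y)/∂y = -3*x - z + 1
  coefficient of dx ∧ dz: ∂f_3/∂x - ∂f_1/∂z = ∂(3*x^2 + y^2 + 2*y*z)/∂x - ∂(3*x*y - 3*x*z - y)/∂z = 9*x
  coefficient of dy ∧ dz: ∂f_3/∂y - ∂f_2/∂z = ∂(3*x^2 + y^2 + 2*y*z)/∂y - ∂(-x*z)/∂z = x + 2*y + 2*z
Assembling: d(omega) = (-3*x - z + 1) dx ∧ dy + (9*x) dx ∧ dz + (x + 2*y + 2*z) dy ∧ dz.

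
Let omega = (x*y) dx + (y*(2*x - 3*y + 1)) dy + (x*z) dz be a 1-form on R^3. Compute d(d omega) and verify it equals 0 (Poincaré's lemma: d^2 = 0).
d(d omega) = 0

Step 1: d omega = sum_{i<j} (∂f_j/∂x_i - ∂f_i/∂x_j) dx_i ∧ dx_j:
  coeff of dx ∧ dy: -x + 2*y
  coeff of dx ∧ dz: z
  coeff of dy ∧ dz: 0
Step 2: Apply d again to each 2-form coefficient. The only possible 3-form in R^3 is dx ∧ dy ∧ dz, with coefficient
  ∂(coeff of dy∧dz)/∂x - ∂(coeff of dx∧dz)/∂y + ∂(coeff of dx∧dy)/∂z
  = ∂/∂x (0) - ∂/∂y (z) + ∂/∂z (-x + 2*y).
Each of these terms simplifies to sums of mixed partials that cancel in pairs. The result is 0 (by equality of mixed partials for smooth functions — Schwarz / Clairaut).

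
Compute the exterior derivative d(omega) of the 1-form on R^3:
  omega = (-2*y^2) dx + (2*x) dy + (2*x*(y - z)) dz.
d(omega) = (4*y + 2) dx ∧ dy + (2*y - 2*z) dx ∧ dz + (2*x) dy ∧ dz

For a 1-form omega = sum_i f_i dx_i, the exterior derivative is
  d(omega) = sum_{i < j} (∂f_j/∂x_i - ∂f_i/∂x_j) dx_i ∧ dx_j.
  coefficient of dx ∧ dy: ∂f_2/∂x - ∂f_1/∂y = ∂(2*x)/∂x - ∂(-2*y^2)/∂y = 4*y + 2
  coefficient of dx ∧ dz: ∂f_3/∂x - ∂f_1/∂z = ∂(2*x*(y - z))/∂x - ∂(-2*y^2)/∂z = 2*y - 2*z
  coefficient of dy ∧ dz: ∂f_3/∂y - ∂f_2/∂z = ∂(2*x*(y - z))/∂y - ∂(2*x)/∂z = 2*x
Assembling: d(omega) = (4*y + 2) dx ∧ dy + (2*y - 2*z) dx ∧ dz + (2*x) dy ∧ dz.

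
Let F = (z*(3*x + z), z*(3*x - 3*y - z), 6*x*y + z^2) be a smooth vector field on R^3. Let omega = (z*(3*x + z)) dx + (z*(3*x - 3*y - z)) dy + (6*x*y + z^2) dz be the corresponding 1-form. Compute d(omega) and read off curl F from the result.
d(omega) = (3*x + 3*y + 2*z) dy ∧ dz + (3*x - 6*y + 2*z) dz ∧ dx + (3*z) dx ∧ dy; curl F = (3*x + 3*y + 2*z, 3*x - 6*y + 2*z, 3*z)

d omega = sum_{i<j} (∂f_j/∂x_i - ∂f_i/∂x_j) dx_i ∧ dx_j. Under the identification (dy ∧ dz, dz ∧ dx, dx ∧ dy) ↔ (e_x, e_y, e_z), the coefficients are exactly the components of curl F. Compute:
  ∂R/∂y - ∂Q/∂z = (6*x) - (3*x - 3*y - 2*z) = 3*x + 3*y + 2*z
  ∂P/∂z - ∂R/∂x = (3*x + 2*z) - (6*y) = 3*x - 6*y + 2*z
  ∂Q/∂x - ∂P/∂y = (3*z) - (0) = 3*z.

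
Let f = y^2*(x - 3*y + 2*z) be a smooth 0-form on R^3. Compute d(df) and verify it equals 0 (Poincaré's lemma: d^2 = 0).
d(df) = 0

Step 1: df = sum_i (∂f/∂x_i) dx_i = (y^2) dx + (y*(2*x - 9*y + 4*z)) dy + (2*y^2) dz.
Step 2: Apply d again. Using the 1-form formula, the coefficient of dx ∧ dy in d(df) is ∂^2 f/∂x ∂y - ∂^2 f/∂y ∂x = (2*y) - (2*y) = 0 (equality of mixed partials for smooth f).
Similarly for dx ∧ dz and dy ∧ dz — all coefficients vanish. So d(df) = 0.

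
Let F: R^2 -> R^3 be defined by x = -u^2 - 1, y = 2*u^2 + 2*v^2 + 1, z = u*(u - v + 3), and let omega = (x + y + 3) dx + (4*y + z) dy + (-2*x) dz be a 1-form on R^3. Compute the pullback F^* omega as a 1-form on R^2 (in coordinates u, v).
F^* omega = (38*u^3 - 6*u^2*v + 18*u^2 + 28*u*v^2 + 14*u - 2*v + 6) du + (-2*u^3 + 36*u^2*v - 4*u*v^2 + 12*u*v - 2*u + 32*v^3 + 16*v) dv

Using F^*(f dg) = (f ∘ F) d(g ∘ F), substitute each coordinate x_i by F_i(u, v) in f_i, and replace dx_i by d F_i = (∂F_i/∂u) du + (∂F_i/∂v) dv.
  For the x component: f_1(F) = u^2 + 2*v^2 + 3; d F_1 = (-2*u) du + (0) dv
  For the y component: f_2(F) = 9*u^2 - u*v + 3*u + 8*v^2 + 4; d F_2 = (4*u) du + (4*v) dv
  For the z component: f_3(F) = 2*u^2 + 2; d F_3 = (2*u - v + 3) du + (-u) dv
Combining and collecting du, dv coefficients:
  coeff of du: 38*u^3 - 6*u^2*v + 18*u^2 + 28*u*v^2 + 14*u - 2*v + 6
  coeff of dv: -2*u^3 + 36*u^2*v - 4*u*v^2 + 12*u*v - 2*u + 32*v^3 + 16*v
F^* omega = (38*u^3 - 6*u^2*v + 18*u^2 + 28*u*v^2 + 14*u - 2*v + 6) du + (-2*u^3 + 36*u^2*v - 4*u*v^2 + 12*u*v - 2*u + 32*v^3 + 16*v) dv.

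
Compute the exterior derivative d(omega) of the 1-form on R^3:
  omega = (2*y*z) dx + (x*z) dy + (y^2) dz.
d(omega) = (-z) dx ∧ dy + (-2*y) dx ∧ dz + (-x + 2*y) dy ∧ dz

For a 1-form omega = sum_i f_i dx_i, the exterior derivative is
  d(omega) = sum_{i < j} (∂f_j/∂x_i - ∂f_i/∂x_j) dx_i ∧ dx_j.
  coefficient of dx ∧ dy: ∂f_2/∂x - ∂f_1/∂y = ∂(x*z)/∂x - ∂(2*y*z)/∂y = -z
  coefficient of dx ∧ dz: ∂f_3/∂x - ∂f_1/∂z = ∂(y^2)/∂x - ∂(2*y*z)/∂z = -2*y
  coefficient of dy ∧ dz: ∂f_3/∂y - ∂f_2/∂z = ∂(y^2)/∂y - ∂(x*z)/∂z = -x + 2*y
Assembling: d(omega) = (-z) dx ∧ dy + (-2*y) dx ∧ dz + (-x + 2*y) dy ∧ dz.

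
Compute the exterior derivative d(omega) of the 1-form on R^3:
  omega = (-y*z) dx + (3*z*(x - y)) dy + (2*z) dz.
d(omega) = (4*z) dx ∧ dy + (y) dx ∧ dz + (-3*x + 3*y) dy ∧ dz

For a 1-form omega = sum_i f_i dx_i, the exterior derivative is
  d(omega) = sum_{i < j} (∂f_j/∂x_i - ∂f_i/∂x_j) dx_i ∧ dx_j.
  coefficient of dx ∧ dy: ∂f_2/∂x - ∂f_1/∂y = ∂(3*z*(x - y))/∂x - ∂(-y*z)/∂y = 4*z
  coefficient of dx ∧ dz: ∂f_3/∂x - ∂f_1/∂z = ∂(2*z)/∂x - ∂(-y*z)/∂z = y
  coefficient of dy ∧ dz: ∂f_3/∂y - ∂f_2/∂z = ∂(2*z)/∂y - ∂(3*z*(x - y))/∂z = -3*x + 3*y
Assembling: d(omega) = (4*z) dx ∧ dy + (y) dx ∧ dz + (-3*x + 3*y) dy ∧ dz.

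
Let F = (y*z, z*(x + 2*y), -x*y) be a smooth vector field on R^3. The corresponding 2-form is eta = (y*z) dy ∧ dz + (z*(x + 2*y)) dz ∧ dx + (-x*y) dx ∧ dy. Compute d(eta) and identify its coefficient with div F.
d(eta) = (2*z) dx ∧ dy ∧ dz; div F = 2*z

For a 2-form in R^3 of the form above, applying d gives a 3-form with coefficient ∂P/∂x + ∂Q/∂y + ∂R/∂z:
  ∂P/∂x = 0
  ∂Q/∂y = 2*z
  ∂R/∂z = 0
Sum = 2*z, which is exactly div F.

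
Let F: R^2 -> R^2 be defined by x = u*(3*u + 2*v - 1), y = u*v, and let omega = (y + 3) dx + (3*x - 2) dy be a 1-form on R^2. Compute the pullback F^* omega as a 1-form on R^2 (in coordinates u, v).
F^* omega = (15*u^2*v + 8*u*v^2 - 4*u*v + 18*u + 4*v - 3) du + (u*(9*u^2 + 8*u*v - 3*u + 4)) dv

Using F^*(f dg) = (f ∘ F) d(g ∘ F), substitute each coordinate x_i by F_i(u, v) in f_i, and replace dx_i by d F_i = (∂F_i/∂u) du + (∂F_i/∂v) dv.
  For the x component: f_1(F) = u*v + 3; d F_1 = (6*u + 2*v - 1) du + (2*u) dv
  For the y component: f_2(F) = 9*u^2 + 6*u*v - 3*u - 2; d F_2 = (v) du + (u) dv
Combining and collecting du, dv coefficients:
  coeff of du: 15*u^2*v + 8*u*v^2 - 4*u*v + 18*u + 4*v - 3
  coeff of dv: u*(9*u^2 + 8*u*v - 3*u + 4)
F^* omega = (15*u^2*v + 8*u*v^2 - 4*u*v + 18*u + 4*v - 3) du + (u*(9*u^2 + 8*u*v - 3*u + 4)) dv.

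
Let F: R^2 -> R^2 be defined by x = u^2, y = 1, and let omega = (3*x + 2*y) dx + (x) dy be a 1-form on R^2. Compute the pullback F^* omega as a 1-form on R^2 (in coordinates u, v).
F^* omega = (6*u^3 + 4*u) du

Using F^*(f dg) = (f ∘ F) d(g ∘ F), substitute each coordinate x_i by F_i(u, v) in f_i, and replace dx_i by d F_i = (∂F_i/∂u) du + (∂F_i/∂v) dv.
  For the x component: f_1(F) = 3*u^2 + 2; d F_1 = (2*u) du + (0) dv
  For the y component: f_2(F) = u^2; d F_2 = (0) du + (0) dv
Combining and collecting du, dv coefficients:
  coeff of du: 6*u^3 + 4*u
  coeff of dv: 0
F^* omega = (6*u^3 + 4*u) du.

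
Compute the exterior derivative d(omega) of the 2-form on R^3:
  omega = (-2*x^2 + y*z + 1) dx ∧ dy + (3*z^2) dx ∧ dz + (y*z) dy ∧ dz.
d(omega) = (y) dx ∧ dy ∧ dz

For a 2-form omega = sum_{i<j} g_{ij} dx_i ∧ dx_j, the exterior derivative is
  d(omega) = sum_{i<j} d(g_{ij}) ∧ dx_i ∧ dx_j = sum_{i<j, k} (∂g_{ij}/∂x_k) dx_k ∧ dx_i ∧ dx_j.
Expand each term, using dx_k ∧ dx_i ∧ dx_j = sgn(permutation) dx_{(a)} ∧ dx_{(b)} ∧ dx_{(c)} with (a < b < c) sorted:
  d(-2*x^2 + y*z + 1) includes (∂/∂z)(-2*x^2 + y*z + 1) dz = (y) dz, which multiplied by dx ∧ dy gives (y) dx ∧ dy ∧ dz
Collecting like 3-forms: d(omega) = (y) dx ∧ dy ∧ dz.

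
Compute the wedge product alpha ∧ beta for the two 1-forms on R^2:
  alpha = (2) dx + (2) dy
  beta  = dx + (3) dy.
alpha ∧ beta = (4) dx ∧ dy

Distribute the wedge, using dx_i ∧ dx_j = -dx_j ∧ dx_i and dx_i ∧ dx_i = 0. For each pair (i, j) with i < j, the coefficient of dx_i ∧ dx_j in alpha ∧ beta is (alpha_i * beta_j - alpha_j * beta_i). Collecting: alpha ∧ beta = (4) dx ∧ dy.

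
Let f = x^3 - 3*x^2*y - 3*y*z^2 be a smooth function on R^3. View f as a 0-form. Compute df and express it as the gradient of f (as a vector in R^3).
df = (3*x*(x - 2*y)) dx + (-3*x^2 - 3*z^2) dy + (-6*y*z) dz; grad f = (3*x*(x - 2*y), -3*x^2 - 3*z^2, -6*y*z)

For a 0-form f, d f = (∂f/∂x) dx + (∂f/∂y) dy + (∂f/∂z) dz. The components of the vector representation are exactly the entries of grad f in Cartesian coordinates:
  ∂f/∂x = 3*x*(x - 2*y)
  ∂f/∂y = -3*x^2 - 3*z^2
  ∂f/∂z = -6*y*z.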